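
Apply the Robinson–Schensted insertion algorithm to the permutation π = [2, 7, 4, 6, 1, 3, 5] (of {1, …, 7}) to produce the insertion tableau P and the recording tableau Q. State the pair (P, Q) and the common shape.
P = [1, 3, 5] / [2, 4, 6] / [7];  Q = [1, 2, 4] / [3, 6, 7] / [5];  common shape = (3, 3, 1)

Row-insert the values π_1, π_2, … into P one at a time, bumping the leftmost entry strictly greater than the inserted value down to the next row. The recording tableau Q records, in position (i, j), the step at which that cell was added to P.
  Insert 2 (step 1): P = [2];  Q = [1]
  Insert 7 (step 2): P = [2, 7];  Q = [1, 2]
  Insert 4 (step 3): P = [2, 4] / [7];  Q = [1, 2] / [3]
  Insert 6 (step 4): P = [2, 4, 6] / [7];  Q = [1, 2, 4] / [3]
  Insert 1 (step 5): P = [1, 4, 6] / [2] / [7];  Q = [1, 2, 4] / [3] / [5]
  Insert 3 (step 6): P = [1, 3, 6] / [2, 4] / [7];  Q = [1, 2, 4] / [3, 6] / [5]
  Insert 5 (step 7): P = [1, 3, 5] / [2, 4, 6] / [7];  Q = [1, 2, 4] / [3, 6, 7] / [5]
Final shape: (3, 3, 1).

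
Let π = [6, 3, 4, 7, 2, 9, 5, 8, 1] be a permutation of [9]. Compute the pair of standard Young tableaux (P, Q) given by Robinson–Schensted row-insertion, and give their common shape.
P = [1, 4, 5, 8] / [2, 7, 9] / [3] / [6];  Q = [1, 3, 4, 6] / [2, 7, 8] / [5] / [9];  common shape = (4, 3, 1, 1)

Row-insert the values π_1, π_2, … into P one at a time, bumping the leftmost entry strictly greater than the inserted value down to the next row. The recording tableau Q records, in position (i, j), the step at which that cell was added to P.
  Insert 6 (step 1): P = [6];  Q = [1]
  Insert 3 (step 2): P = [3] / [6];  Q = [1] / [2]
  Insert 4 (step 3): P = [3, 4] / [6];  Q = [1, 3] / [2]
  Insert 7 (step 4): P = [3, 4, 7] / [6];  Q = [1, 3, 4] / [2]
  Insert 2 (step 5): P = [2, 4, 7] / [3] / [6];  Q = [1, 3, 4] / [2] / [5]
  Insert 9 (step 6): P = [2, 4, 7, 9] / [3] / [6];  Q = [1, 3, 4, 6] / [2] / [5]
  Insert 5 (step 7): P = [2, 4, 5, 9] / [3, 7] / [6];  Q = [1, 3, 4, 6] / [2, 7] / [5]
  Insert 8 (step 8): P = [2, 4, 5, 8] / [3, 7, 9] / [6];  Q = [1, 3, 4, 6] / [2, 7, 8] / [5]
  Insert 1 (step 9): P = [1, 4, 5, 8] / [2, 7, 9] / [3] / [6];  Q = [1, 3, 4, 6] / [2, 7, 8] / [5] / [9]
Final shape: (4, 3, 1, 1).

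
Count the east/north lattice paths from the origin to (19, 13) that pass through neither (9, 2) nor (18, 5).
Number of paths = 327780279

Inclusion–exclusion. Total paths: C(32, 19) = 347373600. Through P₁: C(11, 9)·C(21, 10) = 19399380. Through P₂: C(23, 18)·C(9, 1) = 302841. Since P₁ is strictly southwest of P₂, a monotone path through both must visit P₁ then P₂; paths through both = C(11, 9)·C(12, 9)·C(9, 1) = 108900. Avoid both = 347373600 − 19399380 − 302841 + 108900 = 327780279.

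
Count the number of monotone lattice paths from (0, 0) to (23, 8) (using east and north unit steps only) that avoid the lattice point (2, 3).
Number of paths = 7230925

Total paths from (0, 0) to (23, 8): C(31, 23) = 7888725. Paths through (2, 3): (paths (0, 0) → (2, 3)) × (paths (2, 3) → (23, 8)) = C(5, 2) · C(26, 21) = 10 · 65780 = 657800. Avoidance count = 7888725 − 657800 = 7230925.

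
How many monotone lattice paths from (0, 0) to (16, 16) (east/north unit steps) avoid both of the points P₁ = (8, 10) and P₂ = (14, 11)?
Number of paths = 382502142

Inclusion–exclusion. Total paths: C(32, 16) = 601080390. Through P₁: C(18, 8)·C(14, 8) = 131405274. Through P₂: C(25, 14)·C(7, 2) = 93605400. Since P₁ is strictly southwest of P₂, a monotone path through both must visit P₁ then P₂; paths through both = C(18, 8)·C(7, 6)·C(7, 2) = 6432426. Avoid both = 601080390 − 131405274 − 93605400 + 6432426 = 382502142.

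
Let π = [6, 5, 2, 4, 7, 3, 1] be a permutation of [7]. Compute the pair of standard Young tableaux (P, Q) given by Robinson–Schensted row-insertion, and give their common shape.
P = [1, 3, 7] / [2] / [4] / [5] / [6];  Q = [1, 4, 5] / [2] / [3] / [6] / [7];  common shape = (3, 1, 1, 1, 1)

Row-insert the values π_1, π_2, … into P one at a time, bumping the leftmost entry strictly greater than the inserted value down to the next row. The recording tableau Q records, in position (i, j), the step at which that cell was added to P.
  Insert 6 (step 1): P = [6];  Q = [1]
  Insert 5 (step 2): P = [5] / [6];  Q = [1] / [2]
  Insert 2 (step 3): P = [2] / [5] / [6];  Q = [1] / [2] / [3]
  Insert 4 (step 4): P = [2, 4] / [5] / [6];  Q = [1, 4] / [2] / [3]
  Insert 7 (step 5): P = [2, 4, 7] / [5] / [6];  Q = [1, 4, 5] / [2] / [3]
  Insert 3 (step 6): P = [2, 3, 7] / [4] / [5] / [6];  Q = [1, 4, 5] / [2] / [3] / [6]
  Insert 1 (step 7): P = [1, 3, 7] / [2] / [4] / [5] / [6];  Q = [1, 4, 5] / [2] / [3] / [6] / [7]
Final shape: (3, 1, 1, 1, 1).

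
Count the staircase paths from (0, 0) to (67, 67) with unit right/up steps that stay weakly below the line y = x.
C_67 = 22033725021956517463358552614056949950

These NE paths below the diagonal are counted by the Catalan number C_n = (1/(n + 1)) · C(2n, n). For n = 67: C_67 = (1/68) · C(134, 67) = 1498293301493043187508381577755872596600/68 = 22033725021956517463358552614056949950.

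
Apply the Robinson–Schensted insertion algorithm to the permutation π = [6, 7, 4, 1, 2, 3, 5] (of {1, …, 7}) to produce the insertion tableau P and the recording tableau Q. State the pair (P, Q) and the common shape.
P = [1, 2, 3, 5] / [4, 7] / [6];  Q = [1, 2, 6, 7] / [3, 5] / [4];  common shape = (4, 2, 1)

Row-insert the values π_1, π_2, … into P one at a time, bumping the leftmost entry strictly greater than the inserted value down to the next row. The recording tableau Q records, in position (i, j), the step at which that cell was added to P.
  Insert 6 (step 1): P = [6];  Q = [1]
  Insert 7 (step 2): P = [6, 7];  Q = [1, 2]
  Insert 4 (step 3): P = [4, 7] / [6];  Q = [1, 2] / [3]
  Insert 1 (step 4): P = [1, 7] / [4] / [6];  Q = [1, 2] / [3] / [4]
  Insert 2 (step 5): P = [1, 2] / [4, 7] / [6];  Q = [1, 2] / [3, 5] / [4]
  Insert 3 (step 6): P = [1, 2, 3] / [4, 7] / [6];  Q = [1, 2, 6] / [3, 5] / [4]
  Insert 5 (step 7): P = [1, 2, 3, 5] / [4, 7] / [6];  Q = [1, 2, 6, 7] / [3, 5] / [4]
Final shape: (4, 2, 1).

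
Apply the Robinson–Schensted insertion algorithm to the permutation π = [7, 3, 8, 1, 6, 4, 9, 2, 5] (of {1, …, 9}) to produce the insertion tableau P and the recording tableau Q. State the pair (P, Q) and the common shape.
P = [1, 2, 5] / [3, 4, 9] / [6, 8] / [7];  Q = [1, 3, 7] / [2, 5, 9] / [4, 6] / [8];  common shape = (3, 3, 2, 1)

Row-insert the values π_1, π_2, … into P one at a time, bumping the leftmost entry strictly greater than the inserted value down to the next row. The recording tableau Q records, in position (i, j), the step at which that cell was added to P.
  Insert 7 (step 1): P = [7];  Q = [1]
  Insert 3 (step 2): P = [3] / [7];  Q = [1] / [2]
  Insert 8 (step 3): P = [3, 8] / [7];  Q = [1, 3] / [2]
  Insert 1 (step 4): P = [1, 8] / [3] / [7];  Q = [1, 3] / [2] / [4]
  Insert 6 (step 5): P = [1, 6] / [3, 8] / [7];  Q = [1, 3] / [2, 5] / [4]
  Insert 4 (step 6): P = [1, 4] / [3, 6] / [7, 8];  Q = [1, 3] / [2, 5] / [4, 6]
  Insert 9 (step 7): P = [1, 4, 9] / [3, 6] / [7, 8];  Q = [1, 3, 7] / [2, 5] / [4, 6]
  Insert 2 (step 8): P = [1, 2, 9] / [3, 4] / [6, 8] / [7];  Q = [1, 3, 7] / [2, 5] / [4, 6] / [8]
  Insert 5 (step 9): P = [1, 2, 5] / [3, 4, 9] / [6, 8] / [7];  Q = [1, 3, 7] / [2, 5, 9] / [4, 6] / [8]
Final shape: (3, 3, 2, 1).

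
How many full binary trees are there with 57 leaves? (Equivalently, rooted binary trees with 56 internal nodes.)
C_56 = 6852456927844873497549658464312

These full binary trees are counted by the Catalan number C_n = (1/(n + 1)) · C(2n, n). For n = 56: C_56 = (1/57) · C(112, 56) = 390590044887157789360330532465784/57 = 6852456927844873497549658464312.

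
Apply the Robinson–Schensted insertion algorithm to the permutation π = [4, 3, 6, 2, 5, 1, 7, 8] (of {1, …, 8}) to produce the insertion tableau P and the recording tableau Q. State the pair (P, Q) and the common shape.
P = [1, 5, 7, 8] / [2, 6] / [3] / [4];  Q = [1, 3, 7, 8] / [2, 5] / [4] / [6];  common shape = (4, 2, 1, 1)

Row-insert the values π_1, π_2, … into P one at a time, bumping the leftmost entry strictly greater than the inserted value down to the next row. The recording tableau Q records, in position (i, j), the step at which that cell was added to P.
  Insert 4 (step 1): P = [4];  Q = [1]
  Insert 3 (step 2): P = [3] / [4];  Q = [1] / [2]
  Insert 6 (step 3): P = [3, 6] / [4];  Q = [1, 3] / [2]
  Insert 2 (step 4): P = [2, 6] / [3] / [4];  Q = [1, 3] / [2] / [4]
  Insert 5 (step 5): P = [2, 5] / [3, 6] / [4];  Q = [1, 3] / [2, 5] / [4]
  Insert 1 (step 6): P = [1, 5] / [2, 6] / [3] / [4];  Q = [1, 3] / [2, 5] / [4] / [6]
  Insert 7 (step 7): P = [1, 5, 7] / [2, 6] / [3] / [4];  Q = [1, 3, 7] / [2, 5] / [4] / [6]
  Insert 8 (step 8): P = [1, 5, 7, 8] / [2, 6] / [3] / [4];  Q = [1, 3, 7, 8] / [2, 5] / [4] / [6]
Final shape: (4, 2, 1, 1).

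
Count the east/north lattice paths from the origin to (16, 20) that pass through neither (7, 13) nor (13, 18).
Number of paths = 4716654960

Inclusion–exclusion. Total paths: C(36, 16) = 7307872110. Through P₁: C(20, 7)·C(16, 9) = 886828800. Through P₂: C(31, 13)·C(5, 3) = 2062530750. Since P₁ is strictly southwest of P₂, a monotone path through both must visit P₁ then P₂; paths through both = C(20, 7)·C(11, 6)·C(5, 3) = 358142400. Avoid both = 7307872110 − 886828800 − 2062530750 + 358142400 = 4716654960.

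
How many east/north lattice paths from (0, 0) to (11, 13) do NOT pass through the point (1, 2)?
Number of paths = 1437996

Total paths from (0, 0) to (11, 13): C(24, 11) = 2496144. Paths through (1, 2): (paths (0, 0) → (1, 2)) × (paths (1, 2) → (11, 13)) = C(3, 1) · C(21, 10) = 3 · 352716 = 1058148. Avoidance count = 2496144 − 1058148 = 1437996.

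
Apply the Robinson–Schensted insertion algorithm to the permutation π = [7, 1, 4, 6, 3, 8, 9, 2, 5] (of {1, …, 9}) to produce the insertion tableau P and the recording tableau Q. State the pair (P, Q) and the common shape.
P = [1, 2, 5, 8, 9] / [3, 6] / [4] / [7];  Q = [1, 3, 4, 6, 7] / [2, 9] / [5] / [8];  common shape = (5, 2, 1, 1)

Row-insert the values π_1, π_2, … into P one at a time, bumping the leftmost entry strictly greater than the inserted value down to the next row. The recording tableau Q records, in position (i, j), the step at which that cell was added to P.
  Insert 7 (step 1): P = [7];  Q = [1]
  Insert 1 (step 2): P = [1] / [7];  Q = [1] / [2]
  Insert 4 (step 3): P = [1, 4] / [7];  Q = [1, 3] / [2]
  Insert 6 (step 4): P = [1, 4, 6] / [7];  Q = [1, 3, 4] / [2]
  Insert 3 (step 5): P = [1, 3, 6] / [4] / [7];  Q = [1, 3, 4] / [2] / [5]
  Insert 8 (step 6): P = [1, 3, 6, 8] / [4] / [7];  Q = [1, 3, 4, 6] / [2] / [5]
  Insert 9 (step 7): P = [1, 3, 6, 8, 9] / [4] / [7];  Q = [1, 3, 4, 6, 7] / [2] / [5]
  Insert 2 (step 8): P = [1, 2, 6, 8, 9] / [3] / [4] / [7];  Q = [1, 3, 4, 6, 7] / [2] / [5] / [8]
  Insert 5 (step 9): P = [1, 2, 5, 8, 9] / [3, 6] / [4] / [7];  Q = [1, 3, 4, 6, 7] / [2, 9] / [5] / [8]
Final shape: (5, 2, 1, 1).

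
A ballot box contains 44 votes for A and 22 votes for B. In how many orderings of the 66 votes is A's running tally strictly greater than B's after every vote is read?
Strict-lead orderings = 60727722660586800

Total orderings of the 66 votes with 44 for A: C(66, 44) = 182183167981760400. By the Bertrand ballot formula (Cycle Lemma / reflection principle), the number of orderings in which A is strictly ahead of B throughout is (p − q)/(p + q) · C(p + q, p) = (44 − 22)/(44 + 22) · 182183167981760400 = 60727722660586800.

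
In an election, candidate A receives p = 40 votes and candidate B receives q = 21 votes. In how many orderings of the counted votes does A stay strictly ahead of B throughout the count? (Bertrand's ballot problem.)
Strict-lead orderings = 3792621219538305

Total orderings of the 61 votes with 40 for A: C(61, 40) = 12176310231149295. By the Bertrand ballot formula (Cycle Lemma / reflection principle), the number of orderings in which A is strictly ahead of B throughout is (p − q)/(p + q) · C(p + q, p) = (40 − 21)/(40 + 21) · 12176310231149295 = 3792621219538305.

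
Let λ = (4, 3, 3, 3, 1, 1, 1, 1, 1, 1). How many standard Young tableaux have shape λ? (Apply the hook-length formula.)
# SYT of shape (4, 3, 3, 3, 1, 1, 1, 1, 1, 1) = 3038784

Hook-length formula: f^λ = n! / Π hook(c), product over all cells c of the Young diagram. For λ = (4, 3, 3, 3, 1, 1, 1, 1, 1, 1), n = 19 boxes. Hook lengths by row (left-to-right, top-to-bottom): [13, 6, 5, 1]; [11, 4, 3]; [10, 3, 2]; [9, 2, 1]; [6]; [5]; [4]; [3]; [2]; [1]. Product of hooks = 40030848000. So f^λ = 19! / 40030848000 = 121645100408832000 / 40030848000 = 3038784.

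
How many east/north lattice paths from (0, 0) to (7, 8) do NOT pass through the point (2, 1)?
Number of paths = 4059

Total paths from (0, 0) to (7, 8): C(15, 7) = 6435. Paths through (2, 1): (paths (0, 0) → (2, 1)) × (paths (2, 1) → (7, 8)) = C(3, 2) · C(12, 5) = 3 · 792 = 2376. Avoidance count = 6435 − 2376 = 4059.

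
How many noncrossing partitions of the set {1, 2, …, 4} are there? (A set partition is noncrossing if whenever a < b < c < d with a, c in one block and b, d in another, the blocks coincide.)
C_4 = 14

These noncrossing partitions are counted by the Catalan number C_n = (1/(n + 1)) · C(2n, n). For n = 4: C_4 = (1/5) · C(8, 4) = 70/5 = 14.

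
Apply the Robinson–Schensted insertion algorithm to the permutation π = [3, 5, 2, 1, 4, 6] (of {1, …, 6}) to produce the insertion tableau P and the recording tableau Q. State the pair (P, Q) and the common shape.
P = [1, 4, 6] / [2, 5] / [3];  Q = [1, 2, 6] / [3, 5] / [4];  common shape = (3, 2, 1)

Row-insert the values π_1, π_2, … into P one at a time, bumping the leftmost entry strictly greater than the inserted value down to the next row. The recording tableau Q records, in position (i, j), the step at which that cell was added to P.
  Insert 3 (step 1): P = [3];  Q = [1]
  Insert 5 (step 2): P = [3, 5];  Q = [1, 2]
  Insert 2 (step 3): P = [2, 5] / [3];  Q = [1, 2] / [3]
  Insert 1 (step 4): P = [1, 5] / [2] / [3];  Q = [1, 2] / [3] / [4]
  Insert 4 (step 5): P = [1, 4] / [2, 5] / [3];  Q = [1, 2] / [3, 5] / [4]
  Insert 6 (step 6): P = [1, 4, 6] / [2, 5] / [3];  Q = [1, 2, 6] / [3, 5] / [4]
Final shape: (3, 2, 1).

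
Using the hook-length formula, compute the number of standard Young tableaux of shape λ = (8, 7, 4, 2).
# SYT of shape (8, 7, 4, 2) = 133326648

Hook-length formula: f^λ = n! / Π hook(c), product over all cells c of the Young diagram. For λ = (8, 7, 4, 2), n = 21 boxes. Hook lengths by row (left-to-right, top-to-bottom): [11, 10, 8, 7, 5, 4, 3, 1]; [9, 8, 6, 5, 3, 2, 1]; [5, 4, 2, 1]; [2, 1]. Product of hooks = 383201280000. So f^λ = 21! / 383201280000 = 51090942171709440000 / 383201280000 = 133326648.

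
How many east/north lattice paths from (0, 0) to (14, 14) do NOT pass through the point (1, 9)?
Number of paths = 40030920

Total paths from (0, 0) to (14, 14): C(28, 14) = 40116600. Paths through (1, 9): (paths (0, 0) → (1, 9)) × (paths (1, 9) → (14, 14)) = C(10, 1) · C(18, 13) = 10 · 8568 = 85680. Avoidance count = 40116600 − 85680 = 40030920.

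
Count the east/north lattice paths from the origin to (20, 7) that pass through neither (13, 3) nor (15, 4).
Number of paths = 580254

Inclusion–exclusion. Total paths: C(27, 20) = 888030. Through P₁: C(16, 13)·C(11, 7) = 184800. Through P₂: C(19, 15)·C(8, 5) = 217056. Since P₁ is strictly southwest of P₂, a monotone path through both must visit P₁ then P₂; paths through both = C(16, 13)·C(3, 2)·C(8, 5) = 94080. Avoid both = 888030 − 184800 − 217056 + 94080 = 580254.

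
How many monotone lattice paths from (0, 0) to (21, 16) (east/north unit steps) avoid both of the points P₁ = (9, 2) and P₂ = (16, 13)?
Number of paths = 8642239850

Inclusion–exclusion. Total paths: C(37, 21) = 12875774670. Through P₁: C(11, 9)·C(26, 12) = 531173500. Through P₂: C(29, 16)·C(8, 5) = 3800379240. Since P₁ is strictly southwest of P₂, a monotone path through both must visit P₁ then P₂; paths through both = C(11, 9)·C(18, 7)·C(8, 5) = 98017920. Avoid both = 12875774670 − 531173500 − 3800379240 + 98017920 = 8642239850.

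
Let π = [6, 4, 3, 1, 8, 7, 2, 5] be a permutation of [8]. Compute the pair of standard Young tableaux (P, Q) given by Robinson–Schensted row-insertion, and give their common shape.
P = [1, 2, 5] / [3, 7] / [4, 8] / [6];  Q = [1, 5, 8] / [2, 6] / [3, 7] / [4];  common shape = (3, 2, 2, 1)

Row-insert the values π_1, π_2, … into P one at a time, bumping the leftmost entry strictly greater than the inserted value down to the next row. The recording tableau Q records, in position (i, j), the step at which that cell was added to P.
  Insert 6 (step 1): P = [6];  Q = [1]
  Insert 4 (step 2): P = [4] / [6];  Q = [1] / [2]
  Insert 3 (step 3): P = [3] / [4] / [6];  Q = [1] / [2] / [3]
  Insert 1 (step 4): P = [1] / [3] / [4] / [6];  Q = [1] / [2] / [3] / [4]
  Insert 8 (step 5): P = [1, 8] / [3] / [4] / [6];  Q = [1, 5] / [2] / [3] / [4]
  Insert 7 (step 6): P = [1, 7] / [3, 8] / [4] / [6];  Q = [1, 5] / [2, 6] / [3] / [4]
  Insert 2 (step 7): P = [1, 2] / [3, 7] / [4, 8] / [6];  Q = [1, 5] / [2, 6] / [3, 7] / [4]
  Insert 5 (step 8): P = [1, 2, 5] / [3, 7] / [4, 8] / [6];  Q = [1, 5, 8] / [2, 6] / [3, 7] / [4]
Final shape: (3, 2, 2, 1).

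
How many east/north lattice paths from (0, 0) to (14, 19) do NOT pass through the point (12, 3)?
Number of paths = 818739585

Total paths from (0, 0) to (14, 19): C(33, 14) = 818809200. Paths through (12, 3): (paths (0, 0) → (12, 3)) × (paths (12, 3) → (14, 19)) = C(15, 12) · C(18, 2) = 455 · 153 = 69615. Avoidance count = 818809200 − 69615 = 818739585.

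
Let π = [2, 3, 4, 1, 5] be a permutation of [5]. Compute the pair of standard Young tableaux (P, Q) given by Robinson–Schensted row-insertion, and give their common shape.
P = [1, 3, 4, 5] / [2];  Q = [1, 2, 3, 5] / [4];  common shape = (4, 1)

Row-insert the values π_1, π_2, … into P one at a time, bumping the leftmost entry strictly greater than the inserted value down to the next row. The recording tableau Q records, in position (i, j), the step at which that cell was added to P.
  Insert 2 (step 1): P = [2];  Q = [1]
  Insert 3 (step 2): P = [2, 3];  Q = [1, 2]
  Insert 4 (step 3): P = [2, 3, 4];  Q = [1, 2, 3]
  Insert 1 (step 4): P = [1, 3, 4] / [2];  Q = [1, 2, 3] / [4]
  Insert 5 (step 5): P = [1, 3, 4, 5] / [2];  Q = [1, 2, 3, 5] / [4]
Final shape: (4, 1).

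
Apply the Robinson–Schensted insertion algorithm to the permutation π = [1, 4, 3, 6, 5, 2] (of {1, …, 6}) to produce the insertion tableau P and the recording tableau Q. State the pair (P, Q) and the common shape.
P = [1, 2, 5] / [3, 6] / [4];  Q = [1, 2, 4] / [3, 5] / [6];  common shape = (3, 2, 1)

Row-insert the values π_1, π_2, … into P one at a time, bumping the leftmost entry strictly greater than the inserted value down to the next row. The recording tableau Q records, in position (i, j), the step at which that cell was added to P.
  Insert 1 (step 1): P = [1];  Q = [1]
  Insert 4 (step 2): P = [1, 4];  Q = [1, 2]
  Insert 3 (step 3): P = [1, 3] / [4];  Q = [1, 2] / [3]
  Insert 6 (step 4): P = [1, 3, 6] / [4];  Q = [1, 2, 4] / [3]
  Insert 5 (step 5): P = [1, 3, 5] / [4, 6];  Q = [1, 2, 4] / [3, 5]
  Insert 2 (step 6): P = [1, 2, 5] / [3, 6] / [4];  Q = [1, 2, 4] / [3, 5] / [6]
Final shape: (3, 2, 1).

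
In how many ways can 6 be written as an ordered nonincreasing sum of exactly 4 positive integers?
p(6, 4 parts) = 2

Partitions of n into exactly k parts ↔ partitions of n − k into at most k parts (subtract 1 from each part). For n = 6, k = 4, the partitions are: 3+1+1+1, 2+2+1+1. Count = 2.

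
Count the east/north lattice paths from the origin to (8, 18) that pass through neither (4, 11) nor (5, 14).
Number of paths = 895945

Inclusion–exclusion. Total paths: C(26, 8) = 1562275. Through P₁: C(15, 4)·C(11, 4) = 450450. Through P₂: C(19, 5)·C(7, 3) = 406980. Since P₁ is strictly southwest of P₂, a monotone path through both must visit P₁ then P₂; paths through both = C(15, 4)·C(4, 1)·C(7, 3) = 191100. Avoid both = 1562275 − 450450 − 406980 + 191100 = 895945.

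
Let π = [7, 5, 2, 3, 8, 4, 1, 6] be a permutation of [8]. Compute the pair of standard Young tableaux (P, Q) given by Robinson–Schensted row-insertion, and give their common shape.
P = [1, 3, 4, 6] / [2, 8] / [5] / [7];  Q = [1, 4, 5, 8] / [2, 6] / [3] / [7];  common shape = (4, 2, 1, 1)

Row-insert the values π_1, π_2, … into P one at a time, bumping the leftmost entry strictly greater than the inserted value down to the next row. The recording tableau Q records, in position (i, j), the step at which that cell was added to P.
  Insert 7 (step 1): P = [7];  Q = [1]
  Insert 5 (step 2): P = [5] / [7];  Q = [1] / [2]
  Insert 2 (step 3): P = [2] / [5] / [7];  Q = [1] / [2] / [3]
  Insert 3 (step 4): P = [2, 3] / [5] / [7];  Q = [1, 4] / [2] / [3]
  Insert 8 (step 5): P = [2, 3, 8] / [5] / [7];  Q = [1, 4, 5] / [2] / [3]
  Insert 4 (step 6): P = [2, 3, 4] / [5, 8] / [7];  Q = [1, 4, 5] / [2, 6] / [3]
  Insert 1 (step 7): P = [1, 3, 4] / [2, 8] / [5] / [7];  Q = [1, 4, 5] / [2, 6] / [3] / [7]
  Insert 6 (step 8): P = [1, 3, 4, 6] / [2, 8] / [5] / [7];  Q = [1, 4, 5, 8] / [2, 6] / [3] / [7]
Final shape: (4, 2, 1, 1).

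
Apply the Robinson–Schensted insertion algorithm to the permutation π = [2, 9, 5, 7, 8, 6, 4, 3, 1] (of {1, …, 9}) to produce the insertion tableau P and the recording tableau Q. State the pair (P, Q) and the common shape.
P = [1, 3, 6, 8] / [2] / [4] / [5] / [7] / [9];  Q = [1, 2, 4, 5] / [3] / [6] / [7] / [8] / [9];  common shape = (4, 1, 1, 1, 1, 1)

Row-insert the values π_1, π_2, … into P one at a time, bumping the leftmost entry strictly greater than the inserted value down to the next row. The recording tableau Q records, in position (i, j), the step at which that cell was added to P.
  Insert 2 (step 1): P = [2];  Q = [1]
  Insert 9 (step 2): P = [2, 9];  Q = [1, 2]
  Insert 5 (step 3): P = [2, 5] / [9];  Q = [1, 2] / [3]
  Insert 7 (step 4): P = [2, 5, 7] / [9];  Q = [1, 2, 4] / [3]
  Insert 8 (step 5): P = [2, 5, 7, 8] / [9];  Q = [1, 2, 4, 5] / [3]
  Insert 6 (step 6): P = [2, 5, 6, 8] / [7] / [9];  Q = [1, 2, 4, 5] / [3] / [6]
  Insert 4 (step 7): P = [2, 4, 6, 8] / [5] / [7] / [9];  Q = [1, 2, 4, 5] / [3] / [6] / [7]
  Insert 3 (step 8): P = [2, 3, 6, 8] / [4] / [5] / [7] / [9];  Q = [1, 2, 4, 5] / [3] / [6] / [7] / [8]
  Insert 1 (step 9): P = [1, 3, 6, 8] / [2] / [4] / [5] / [7] / [9];  Q = [1, 2, 4, 5] / [3] / [6] / [7] / [8] / [9]
Final shape: (4, 1, 1, 1, 1, 1).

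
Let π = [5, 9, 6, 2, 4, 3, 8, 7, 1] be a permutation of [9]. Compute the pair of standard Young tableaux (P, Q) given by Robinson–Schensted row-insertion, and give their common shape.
P = [1, 3, 7] / [2, 6, 8] / [4] / [5] / [9];  Q = [1, 2, 7] / [3, 5, 8] / [4] / [6] / [9];  common shape = (3, 3, 1, 1, 1)

Row-insert the values π_1, π_2, … into P one at a time, bumping the leftmost entry strictly greater than the inserted value down to the next row. The recording tableau Q records, in position (i, j), the step at which that cell was added to P.
  Insert 5 (step 1): P = [5];  Q = [1]
  Insert 9 (step 2): P = [5, 9];  Q = [1, 2]
  Insert 6 (step 3): P = [5, 6] / [9];  Q = [1, 2] / [3]
  Insert 2 (step 4): P = [2, 6] / [5] / [9];  Q = [1, 2] / [3] / [4]
  Insert 4 (step 5): P = [2, 4] / [5, 6] / [9];  Q = [1, 2] / [3, 5] / [4]
  Insert 3 (step 6): P = [2, 3] / [4, 6] / [5] / [9];  Q = [1, 2] / [3, 5] / [4] / [6]
  Insert 8 (step 7): P = [2, 3, 8] / [4, 6] / [5] / [9];  Q = [1, 2, 7] / [3, 5] / [4] / [6]
  Insert 7 (step 8): P = [2, 3, 7] / [4, 6, 8] / [5] / [9];  Q = [1, 2, 7] / [3, 5, 8] / [4] / [6]
  Insert 1 (step 9): P = [1, 3, 7] / [2, 6, 8] / [4] / [5] / [9];  Q = [1, 2, 7] / [3, 5, 8] / [4] / [6] / [9]
Final shape: (3, 3, 1, 1, 1).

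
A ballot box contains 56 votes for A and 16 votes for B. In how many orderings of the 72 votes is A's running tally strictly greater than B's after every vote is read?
Strict-lead orderings = 2286836123425060

Total orderings of the 72 votes with 56 for A: C(72, 56) = 4116305022165108. By the Bertrand ballot formula (Cycle Lemma / reflection principle), the number of orderings in which A is strictly ahead of B throughout is (p − q)/(p + q) · C(p + q, p) = (56 − 16)/(56 + 16) · 4116305022165108 = 2286836123425060.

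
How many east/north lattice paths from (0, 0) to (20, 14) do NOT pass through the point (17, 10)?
Number of paths = 1096705665

Total paths from (0, 0) to (20, 14): C(34, 20) = 1391975640. Paths through (17, 10): (paths (0, 0) → (17, 10)) × (paths (17, 10) → (20, 14)) = C(27, 17) · C(7, 3) = 8436285 · 35 = 295269975. Avoidance count = 1391975640 − 295269975 = 1096705665.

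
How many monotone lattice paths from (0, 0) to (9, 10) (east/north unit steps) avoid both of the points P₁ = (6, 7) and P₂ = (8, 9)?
Number of paths = 30030

Inclusion–exclusion. Total paths: C(19, 9) = 92378. Through P₁: C(13, 6)·C(6, 3) = 34320. Through P₂: C(17, 8)·C(2, 1) = 48620. Since P₁ is strictly southwest of P₂, a monotone path through both must visit P₁ then P₂; paths through both = C(13, 6)·C(4, 2)·C(2, 1) = 20592. Avoid both = 92378 − 34320 − 48620 + 20592 = 30030.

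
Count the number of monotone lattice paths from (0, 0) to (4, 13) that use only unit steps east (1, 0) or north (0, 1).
Number of paths = 2380

A monotone lattice path from (0, 0) to (4, 13) consists of 4 east steps and 13 north steps in some order, so it is determined by which 4 of the 17 steps are east. The count is C(17, 4) = 2380.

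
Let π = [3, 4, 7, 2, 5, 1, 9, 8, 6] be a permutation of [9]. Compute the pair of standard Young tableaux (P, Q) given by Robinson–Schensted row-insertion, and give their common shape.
P = [1, 4, 5, 6] / [2, 7, 8] / [3, 9];  Q = [1, 2, 3, 7] / [4, 5, 8] / [6, 9];  common shape = (4, 3, 2)

Row-insert the values π_1, π_2, … into P one at a time, bumping the leftmost entry strictly greater than the inserted value down to the next row. The recording tableau Q records, in position (i, j), the step at which that cell was added to P.
  Insert 3 (step 1): P = [3];  Q = [1]
  Insert 4 (step 2): P = [3, 4];  Q = [1, 2]
  Insert 7 (step 3): P = [3, 4, 7];  Q = [1, 2, 3]
  Insert 2 (step 4): P = [2, 4, 7] / [3];  Q = [1, 2, 3] / [4]
  Insert 5 (step 5): P = [2, 4, 5] / [3, 7];  Q = [1, 2, 3] / [4, 5]
  Insert 1 (step 6): P = [1, 4, 5] / [2, 7] / [3];  Q = [1, 2, 3] / [4, 5] / [6]
  Insert 9 (step 7): P = [1, 4, 5, 9] / [2, 7] / [3];  Q = [1, 2, 3, 7] / [4, 5] / [6]
  Insert 8 (step 8): P = [1, 4, 5, 8] / [2, 7, 9] / [3];  Q = [1, 2, 3, 7] / [4, 5, 8] / [6]
  Insert 6 (step 9): P = [1, 4, 5, 6] / [2, 7, 8] / [3, 9];  Q = [1, 2, 3, 7] / [4, 5, 8] / [6, 9]
Final shape: (4, 3, 2).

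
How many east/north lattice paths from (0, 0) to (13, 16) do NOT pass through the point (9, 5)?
Number of paths = 65131185

Total paths from (0, 0) to (13, 16): C(29, 13) = 67863915. Paths through (9, 5): (paths (0, 0) → (9, 5)) × (paths (9, 5) → (13, 16)) = C(14, 9) · C(15, 4) = 2002 · 1365 = 2732730. Avoidance count = 67863915 − 2732730 = 65131185.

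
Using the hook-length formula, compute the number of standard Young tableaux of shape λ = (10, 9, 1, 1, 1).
# SYT of shape (10, 9, 1, 1, 1) = 15242370

Hook-length formula: f^λ = n! / Π hook(c), product over all cells c of the Young diagram. For λ = (10, 9, 1, 1, 1), n = 22 boxes. Hook lengths by row (left-to-right, top-to-bottom): [14, 10, 9, 8, 7, 6, 5, 4, 3, 1]; [12, 8, 7, 6, 5, 4, 3, 2, 1]; [3]; [2]; [1]. Product of hooks = 73741860864000. So f^λ = 22! / 73741860864000 = 1124000727777607680000 / 73741860864000 = 15242370.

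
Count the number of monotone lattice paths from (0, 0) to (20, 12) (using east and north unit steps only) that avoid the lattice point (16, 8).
Number of paths = 174309870

Total paths from (0, 0) to (20, 12): C(32, 20) = 225792840. Paths through (16, 8): (paths (0, 0) → (16, 8)) × (paths (16, 8) → (20, 12)) = C(24, 16) · C(8, 4) = 735471 · 70 = 51482970. Avoidance count = 225792840 − 51482970 = 174309870.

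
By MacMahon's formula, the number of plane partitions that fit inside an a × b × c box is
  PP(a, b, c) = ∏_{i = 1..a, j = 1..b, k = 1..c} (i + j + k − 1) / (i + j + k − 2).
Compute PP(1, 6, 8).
PP(1, 6, 8) = 3003

Evaluate the triple product over i = 1..1, j = 1..6, k = 1..8. The factors are (2/1) · (3/2) · (4/3) · (5/4) · (6/5) · (7/6) · (8/7) · (9/8) · … (48 factors total). The numerators and denominators telescope so the product is an integer; carrying out the multiplication exactly gives PP(1, 6, 8) = 3003.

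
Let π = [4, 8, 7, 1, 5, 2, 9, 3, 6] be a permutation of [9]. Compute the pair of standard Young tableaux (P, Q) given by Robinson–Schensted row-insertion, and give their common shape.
P = [1, 2, 3, 6] / [4, 5, 9] / [7] / [8];  Q = [1, 2, 7, 9] / [3, 5, 8] / [4] / [6];  common shape = (4, 3, 1, 1)

Row-insert the values π_1, π_2, … into P one at a time, bumping the leftmost entry strictly greater than the inserted value down to the next row. The recording tableau Q records, in position (i, j), the step at which that cell was added to P.
  Insert 4 (step 1): P = [4];  Q = [1]
  Insert 8 (step 2): P = [4, 8];  Q = [1, 2]
  Insert 7 (step 3): P = [4, 7] / [8];  Q = [1, 2] / [3]
  Insert 1 (step 4): P = [1, 7] / [4] / [8];  Q = [1, 2] / [3] / [4]
  Insert 5 (step 5): P = [1, 5] / [4, 7] / [8];  Q = [1, 2] / [3, 5] / [4]
  Insert 2 (step 6): P = [1, 2] / [4, 5] / [7] / [8];  Q = [1, 2] / [3, 5] / [4] / [6]
  Insert 9 (step 7): P = [1, 2, 9] / [4, 5] / [7] / [8];  Q = [1, 2, 7] / [3, 5] / [4] / [6]
  Insert 3 (step 8): P = [1, 2, 3] / [4, 5, 9] / [7] / [8];  Q = [1, 2, 7] / [3, 5, 8] / [4] / [6]
  Insert 6 (step 9): P = [1, 2, 3, 6] / [4, 5, 9] / [7] / [8];  Q = [1, 2, 7, 9] / [3, 5, 8] / [4] / [6]
Final shape: (4, 3, 1, 1).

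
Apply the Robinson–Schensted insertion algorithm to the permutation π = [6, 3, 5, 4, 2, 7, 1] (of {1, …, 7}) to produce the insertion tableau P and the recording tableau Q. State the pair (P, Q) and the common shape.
P = [1, 4, 7] / [2] / [3] / [5] / [6];  Q = [1, 3, 6] / [2] / [4] / [5] / [7];  common shape = (3, 1, 1, 1, 1)

Row-insert the values π_1, π_2, … into P one at a time, bumping the leftmost entry strictly greater than the inserted value down to the next row. The recording tableau Q records, in position (i, j), the step at which that cell was added to P.
  Insert 6 (step 1): P = [6];  Q = [1]
  Insert 3 (step 2): P = [3] / [6];  Q = [1] / [2]
  Insert 5 (step 3): P = [3, 5] / [6];  Q = [1, 3] / [2]
  Insert 4 (step 4): P = [3, 4] / [5] / [6];  Q = [1, 3] / [2] / [4]
  Insert 2 (step 5): P = [2, 4] / [3] / [5] / [6];  Q = [1, 3] / [2] / [4] / [5]
  Insert 7 (step 6): P = [2, 4, 7] / [3] / [5] / [6];  Q = [1, 3, 6] / [2] / [4] / [5]
  Insert 1 (step 7): P = [1, 4, 7] / [2] / [3] / [5] / [6];  Q = [1, 3, 6] / [2] / [4] / [5] / [7]
Final shape: (3, 1, 1, 1, 1).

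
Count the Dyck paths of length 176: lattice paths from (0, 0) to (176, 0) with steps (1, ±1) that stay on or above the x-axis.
C_88 = 64633260585762914370496637486146181462681535261000

These Dyck paths are counted by the Catalan number C_n = (1/(n + 1)) · C(2n, n). For n = 88: C_88 = (1/89) · C(176, 88) = 5752360192132899378974200736267010150178656638229000/89 = 64633260585762914370496637486146181462681535261000.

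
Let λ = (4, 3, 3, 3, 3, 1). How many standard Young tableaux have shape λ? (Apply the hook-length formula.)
# SYT of shape (4, 3, 3, 3, 3, 1) = 388960

Hook-length formula: f^λ = n! / Π hook(c), product over all cells c of the Young diagram. For λ = (4, 3, 3, 3, 3, 1), n = 17 boxes. Hook lengths by row (left-to-right, top-to-bottom): [9, 7, 6, 1]; [7, 5, 4]; [6, 4, 3]; [5, 3, 2]; [4, 2, 1]; [1]. Product of hooks = 914457600. So f^λ = 17! / 914457600 = 355687428096000 / 914457600 = 388960.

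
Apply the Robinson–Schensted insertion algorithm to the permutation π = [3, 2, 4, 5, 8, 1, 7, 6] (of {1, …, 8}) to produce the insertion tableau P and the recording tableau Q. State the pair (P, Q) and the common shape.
P = [1, 4, 5, 6] / [2, 7] / [3, 8];  Q = [1, 3, 4, 5] / [2, 7] / [6, 8];  common shape = (4, 2, 2)

Row-insert the values π_1, π_2, … into P one at a time, bumping the leftmost entry strictly greater than the inserted value down to the next row. The recording tableau Q records, in position (i, j), the step at which that cell was added to P.
  Insert 3 (step 1): P = [3];  Q = [1]
  Insert 2 (step 2): P = [2] / [3];  Q = [1] / [2]
  Insert 4 (step 3): P = [2, 4] / [3];  Q = [1, 3] / [2]
  Insert 5 (step 4): P = [2, 4, 5] / [3];  Q = [1, 3, 4] / [2]
  Insert 8 (step 5): P = [2, 4, 5, 8] / [3];  Q = [1, 3, 4, 5] / [2]
  Insert 1 (step 6): P = [1, 4, 5, 8] / [2] / [3];  Q = [1, 3, 4, 5] / [2] / [6]
  Insert 7 (step 7): P = [1, 4, 5, 7] / [2, 8] / [3];  Q = [1, 3, 4, 5] / [2, 7] / [6]
  Insert 6 (step 8): P = [1, 4, 5, 6] / [2, 7] / [3, 8];  Q = [1, 3, 4, 5] / [2, 7] / [6, 8]
Final shape: (4, 2, 2).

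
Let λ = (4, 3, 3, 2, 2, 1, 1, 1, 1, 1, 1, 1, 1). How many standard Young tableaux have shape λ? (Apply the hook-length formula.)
# SYT of shape (4, 3, 3, 2, 2, 1, 1, 1, 1, 1, 1, 1, 1) = 38852055

Hook-length formula: f^λ = n! / Π hook(c), product over all cells c of the Young diagram. For λ = (4, 3, 3, 2, 2, 1, 1, 1, 1, 1, 1, 1, 1), n = 22 boxes. Hook lengths by row (left-to-right, top-to-bottom): [16, 7, 4, 1]; [14, 5, 2]; [13, 4, 1]; [11, 2]; [10, 1]; [8]; [7]; [6]; [5]; [4]; [3]; [2]; [1]. Product of hooks = 28930277376000. So f^λ = 22! / 28930277376000 = 1124000727777607680000 / 28930277376000 = 38852055.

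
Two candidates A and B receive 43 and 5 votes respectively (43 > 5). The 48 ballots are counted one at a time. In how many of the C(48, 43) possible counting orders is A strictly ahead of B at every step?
Strict-lead orderings = 1355574

Total orderings of the 48 votes with 43 for A: C(48, 43) = 1712304. By the Bertrand ballot formula (Cycle Lemma / reflection principle), the number of orderings in which A is strictly ahead of B throughout is (p − q)/(p + q) · C(p + q, p) = (43 − 5)/(43 + 5) · 1712304 = 1355574.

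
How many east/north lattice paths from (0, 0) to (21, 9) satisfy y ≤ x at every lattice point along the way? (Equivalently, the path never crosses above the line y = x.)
Number of paths = 8454225

By the reflection principle (André's argument), the number of monotone paths to (21, 9) with n ≤ m that never go above y = x is C(30, 21) − C(30, 22) = 14307150 − 5852925 = 8454225.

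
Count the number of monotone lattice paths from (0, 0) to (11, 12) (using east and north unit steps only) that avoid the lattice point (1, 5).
Number of paths = 1235390

Total paths from (0, 0) to (11, 12): C(23, 11) = 1352078. Paths through (1, 5): (paths (0, 0) → (1, 5)) × (paths (1, 5) → (11, 12)) = C(6, 1) · C(17, 10) = 6 · 19448 = 116688. Avoidance count = 1352078 − 116688 = 1235390.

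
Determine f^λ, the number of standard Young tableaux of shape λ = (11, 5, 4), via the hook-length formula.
# SYT of shape (11, 5, 4) = 2848860

Hook-length formula: f^λ = n! / Π hook(c), product over all cells c of the Young diagram. For λ = (11, 5, 4), n = 20 boxes. Hook lengths by row (left-to-right, top-to-bottom): [13, 12, 11, 10, 8, 6, 5, 4, 3, 2, 1]; [6, 5, 4, 3, 1]; [4, 3, 2, 1]. Product of hooks = 853991424000. So f^λ = 20! / 853991424000 = 2432902008176640000 / 853991424000 = 2848860.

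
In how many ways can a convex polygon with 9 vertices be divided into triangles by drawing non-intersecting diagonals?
C_7 = 429

These polygon triangulations are counted by the Catalan number C_n = (1/(n + 1)) · C(2n, n). For n = 7: C_7 = (1/8) · C(14, 7) = 3432/8 = 429.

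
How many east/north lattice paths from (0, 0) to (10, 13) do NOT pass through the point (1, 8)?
Number of paths = 1126048

Total paths from (0, 0) to (10, 13): C(23, 10) = 1144066. Paths through (1, 8): (paths (0, 0) → (1, 8)) × (paths (1, 8) → (10, 13)) = C(9, 1) · C(14, 9) = 9 · 2002 = 18018. Avoidance count = 1144066 − 18018 = 1126048.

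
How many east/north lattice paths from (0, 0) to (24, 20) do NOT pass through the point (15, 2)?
Number of paths = 1760401941870

Total paths from (0, 0) to (24, 20): C(44, 24) = 1761039350070. Paths through (15, 2): (paths (0, 0) → (15, 2)) × (paths (15, 2) → (24, 20)) = C(17, 15) · C(27, 9) = 136 · 4686825 = 637408200. Avoidance count = 1761039350070 − 637408200 = 1760401941870.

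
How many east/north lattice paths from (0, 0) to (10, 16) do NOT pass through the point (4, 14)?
Number of paths = 5226055

Total paths from (0, 0) to (10, 16): C(26, 10) = 5311735. Paths through (4, 14): (paths (0, 0) → (4, 14)) × (paths (4, 14) → (10, 16)) = C(18, 4) · C(8, 6) = 3060 · 28 = 85680. Avoidance count = 5311735 − 85680 = 5226055.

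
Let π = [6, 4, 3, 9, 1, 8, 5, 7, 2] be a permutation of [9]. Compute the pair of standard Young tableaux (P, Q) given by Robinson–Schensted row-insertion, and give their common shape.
P = [1, 2, 7] / [3, 5] / [4, 8] / [6, 9];  Q = [1, 4, 8] / [2, 6] / [3, 7] / [5, 9];  common shape = (3, 2, 2, 2)

Row-insert the values π_1, π_2, … into P one at a time, bumping the leftmost entry strictly greater than the inserted value down to the next row. The recording tableau Q records, in position (i, j), the step at which that cell was added to P.
  Insert 6 (step 1): P = [6];  Q = [1]
  Insert 4 (step 2): P = [4] / [6];  Q = [1] / [2]
  Insert 3 (step 3): P = [3] / [4] / [6];  Q = [1] / [2] / [3]
  Insert 9 (step 4): P = [3, 9] / [4] / [6];  Q = [1, 4] / [2] / [3]
  Insert 1 (step 5): P = [1, 9] / [3] / [4] / [6];  Q = [1, 4] / [2] / [3] / [5]
  Insert 8 (step 6): P = [1, 8] / [3, 9] / [4] / [6];  Q = [1, 4] / [2, 6] / [3] / [5]
  Insert 5 (step 7): P = [1, 5] / [3, 8] / [4, 9] / [6];  Q = [1, 4] / [2, 6] / [3, 7] / [5]
  Insert 7 (step 8): P = [1, 5, 7] / [3, 8] / [4, 9] / [6];  Q = [1, 4, 8] / [2, 6] / [3, 7] / [5]
  Insert 2 (step 9): P = [1, 2, 7] / [3, 5] / [4, 8] / [6, 9];  Q = [1, 4, 8] / [2, 6] / [3, 7] / [5, 9]
Final shape: (3, 2, 2, 2).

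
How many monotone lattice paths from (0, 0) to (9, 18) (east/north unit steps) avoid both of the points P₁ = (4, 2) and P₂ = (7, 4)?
Number of paths = 4359990

Inclusion–exclusion. Total paths: C(27, 9) = 4686825. Through P₁: C(6, 4)·C(21, 5) = 305235. Through P₂: C(11, 7)·C(16, 2) = 39600. Since P₁ is strictly southwest of P₂, a monotone path through both must visit P₁ then P₂; paths through both = C(6, 4)·C(5, 3)·C(16, 2) = 18000. Avoid both = 4686825 − 305235 − 39600 + 18000 = 4359990.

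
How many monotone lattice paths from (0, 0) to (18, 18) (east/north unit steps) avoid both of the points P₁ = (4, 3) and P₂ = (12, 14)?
Number of paths = 4887989400

Inclusion–exclusion. Total paths: C(36, 18) = 9075135300. Through P₁: C(7, 4)·C(29, 14) = 2714556600. Through P₂: C(26, 12)·C(10, 6) = 2028117000. Since P₁ is strictly southwest of P₂, a monotone path through both must visit P₁ then P₂; paths through both = C(7, 4)·C(19, 8)·C(10, 6) = 555527700. Avoid both = 9075135300 − 2714556600 − 2028117000 + 555527700 = 4887989400.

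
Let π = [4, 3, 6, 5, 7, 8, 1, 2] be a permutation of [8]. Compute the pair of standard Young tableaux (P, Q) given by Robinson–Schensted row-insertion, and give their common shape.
P = [1, 2, 7, 8] / [3, 5] / [4, 6];  Q = [1, 3, 5, 6] / [2, 4] / [7, 8];  common shape = (4, 2, 2)

Row-insert the values π_1, π_2, … into P one at a time, bumping the leftmost entry strictly greater than the inserted value down to the next row. The recording tableau Q records, in position (i, j), the step at which that cell was added to P.
  Insert 4 (step 1): P = [4];  Q = [1]
  Insert 3 (step 2): P = [3] / [4];  Q = [1] / [2]
  Insert 6 (step 3): P = [3, 6] / [4];  Q = [1, 3] / [2]
  Insert 5 (step 4): P = [3, 5] / [4, 6];  Q = [1, 3] / [2, 4]
  Insert 7 (step 5): P = [3, 5, 7] / [4, 6];  Q = [1, 3, 5] / [2, 4]
  Insert 8 (step 6): P = [3, 5, 7, 8] / [4, 6];  Q = [1, 3, 5, 6] / [2, 4]
  Insert 1 (step 7): P = [1, 5, 7, 8] / [3, 6] / [4];  Q = [1, 3, 5, 6] / [2, 4] / [7]
  Insert 2 (step 8): P = [1, 2, 7, 8] / [3, 5] / [4, 6];  Q = [1, 3, 5, 6] / [2, 4] / [7, 8]
Final shape: (4, 2, 2).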